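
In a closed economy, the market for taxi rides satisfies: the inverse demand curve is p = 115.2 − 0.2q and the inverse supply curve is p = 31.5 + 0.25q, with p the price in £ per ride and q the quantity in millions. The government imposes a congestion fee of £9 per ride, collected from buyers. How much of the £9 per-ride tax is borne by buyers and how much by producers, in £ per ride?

Buyers bear £4 per ride; producers bear £5 per ride.

Rewrite in direct form: qd = 576 − 5p and qs = 4p − 126.
Without the tax, 576 − 5p = 4p − 126 gives 9p = 702, so p* = £78 and q* = 186.
With the tax collected from buyers, demand (in seller-price terms) shifts: qd = 576 − 5(p + 9).
Solving gives q = 166 with buyers paying £82 and producers receiving £73 (the £9 wedge).
Burden on buyers: £4; on producers: £5. (They sum to £9.)
The less price-elastic side of the market bears the larger share of a per-unit tax.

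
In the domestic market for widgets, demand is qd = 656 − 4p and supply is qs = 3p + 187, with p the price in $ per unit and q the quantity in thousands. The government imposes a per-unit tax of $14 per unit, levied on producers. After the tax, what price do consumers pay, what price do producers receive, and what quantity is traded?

Before the tax: set 656 − 4p = 3p + 187 → p* = $67, q* = 388.
With the tax collected from producers, supply shifts: qs = 3(p − 14) + 187.
New equilibrium: consumers pay $73, producers receive $59, q = 364. (Wedge: pb − ps = 14.)

Consumers pay $73; producers receive $59; quantity = 364.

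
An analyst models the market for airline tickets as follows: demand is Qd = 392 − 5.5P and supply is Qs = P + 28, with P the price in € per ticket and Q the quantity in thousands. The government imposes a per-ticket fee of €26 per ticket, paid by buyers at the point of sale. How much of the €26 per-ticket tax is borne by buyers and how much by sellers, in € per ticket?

Before the tax: set 392 − 5.5P = P + 28 → P* = €56, Q* = 84.
With the tax collected from buyers, demand (in seller-price terms) shifts: Qd = 392 − 5.5(P + 26).
New equilibrium: buyers pay €60, sellers receive €34, Q = 62. (Wedge: Pb − Ps = 26.)
Burden on buyers: €4; on sellers: €22. (They sum to €26.)

Buyers bear €4 per ticket; sellers bear €22 per ticket.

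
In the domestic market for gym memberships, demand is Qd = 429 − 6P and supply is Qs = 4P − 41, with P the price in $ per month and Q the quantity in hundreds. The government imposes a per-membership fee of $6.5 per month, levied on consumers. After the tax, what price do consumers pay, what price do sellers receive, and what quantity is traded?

Before the tax: set 429 − 6P = 4P − 41 → P* = $47, Q* = 147.
With the tax collected from consumers, demand (in seller-price terms) shifts: Qd = 429 − 6(P + 6.5).
New equilibrium: consumers pay $49.6, sellers receive $43.1, Q = 131.4. (Wedge: Pb − Ps = 6.5.)

Consumers pay $49.6; sellers receive $43.1; quantity = 131.4.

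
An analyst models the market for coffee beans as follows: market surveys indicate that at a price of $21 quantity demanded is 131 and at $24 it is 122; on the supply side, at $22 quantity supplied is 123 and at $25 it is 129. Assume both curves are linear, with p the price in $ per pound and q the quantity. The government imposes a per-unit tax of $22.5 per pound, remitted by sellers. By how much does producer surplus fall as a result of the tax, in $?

Producer surplus falls by $1505.25.

Demand slope: (122 − 131)/(24 − 21) = -3, so qd = 194 − 3p.
Supply slope: (129 − 123)/(25 − 22) = 2, so qs = 2p + 79.
Without the tax, 194 − 3p = 2p + 79 gives 5p = 115, so p* = $23 and q* = 125.
With the tax collected from sellers, supply shifts: qs = 2(p − 22.5) + 79.
Solving gives q = 98 with consumers paying $32 and sellers receiving $9.5 (the $22.5 wedge).
ΔPS is the trapezoid between Q = 98 and Q = 125 of height $13.5: ½ · (125 + 98) · 13.5 = $1505.25.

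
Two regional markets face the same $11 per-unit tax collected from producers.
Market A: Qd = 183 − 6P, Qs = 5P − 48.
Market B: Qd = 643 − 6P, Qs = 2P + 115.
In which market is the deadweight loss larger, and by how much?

Market A: pre-tax P* = $21, Q* = 57; post-tax Q = 27; deadweight loss = $165.
Market B: pre-tax P* = $66, Q* = 247; post-tax Q = 230.5; deadweight loss = $90.75.
Difference: $165 vs $90.75 → market A is larger by $74.25.

Market A, by $74.25.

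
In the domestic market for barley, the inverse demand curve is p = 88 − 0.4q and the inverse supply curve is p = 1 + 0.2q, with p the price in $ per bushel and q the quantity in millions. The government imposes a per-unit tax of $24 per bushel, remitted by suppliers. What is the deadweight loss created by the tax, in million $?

Inverting to q(p) form: qd = 220 − 2.5p; qs = 5p − 5.
Without the tax, 220 − 2.5p = 5p − 5 gives 7.5p = 225, so p* = $30 and q* = 145.
With the tax collected from suppliers, supply shifts: qs = 5(p − 24) − 5.
New equilibrium: buyers pay $46, suppliers receive $22, q = 105. (Wedge: pb − ps = 24.)
Quantity falls by |ΔQ| = |145 − 105| = 40.
DWL = ½ · t · |ΔQ| = ½ · 24 · 40 = $480.

Deadweight loss = $480 million.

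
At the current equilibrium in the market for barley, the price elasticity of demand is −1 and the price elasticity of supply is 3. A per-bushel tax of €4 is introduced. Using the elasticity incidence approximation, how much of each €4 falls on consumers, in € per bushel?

Incidence ratio: consumers' share ≈ εs / (εs + |εd|) = 3 / (3 + 1) = 0.75.
So consumers bear ≈ 0.75 × €4 = €3; suppliers bear €1.

Consumers bear ≈ €3 per bushel.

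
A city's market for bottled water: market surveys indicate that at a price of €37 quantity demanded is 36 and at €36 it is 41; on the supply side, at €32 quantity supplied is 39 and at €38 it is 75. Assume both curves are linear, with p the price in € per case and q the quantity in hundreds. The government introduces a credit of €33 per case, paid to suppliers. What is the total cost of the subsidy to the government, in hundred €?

Demand slope: (41 − 36)/(36 − 37) = -5, so qd = 221 − 5p.
Supply slope: (75 − 39)/(38 − 32) = 6, so qs = 6p − 153.
Before the subsidy: set 221 − 5p = 6p − 153 → p* = €34, q* = 51.
With a per-unit subsidy paid to suppliers, each receives p + 33 per unit sold, so supply becomes qs = 6(p + 33) − 153.
New equilibrium: buyers pay €16, suppliers receive €49, q = 141. (Wedge: pb − ps = −33.)
Outlay = t · Q = 33 · 141 = €4653.

Government outlay = €4653 hundred.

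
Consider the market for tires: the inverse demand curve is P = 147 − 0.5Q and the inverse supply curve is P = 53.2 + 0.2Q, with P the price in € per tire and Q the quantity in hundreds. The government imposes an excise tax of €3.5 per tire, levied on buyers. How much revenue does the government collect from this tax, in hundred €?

Rewrite in direct form: Qd = 294 − 2P and Qs = 5P − 266.
Before the tax: set 294 − 2P = 5P − 266 → P* = €80, Q* = 134.
With the tax collected from buyers, demand (in seller-price terms) shifts: Qd = 294 − 2(P + 3.5).
New equilibrium: buyers pay €82.5, sellers receive €79, Q = 129. (Wedge: Pb − Ps = 3.5.)
Revenue = t · Q = 3.5 · 129 = €451.5.

Tax revenue = €451.5 hundred.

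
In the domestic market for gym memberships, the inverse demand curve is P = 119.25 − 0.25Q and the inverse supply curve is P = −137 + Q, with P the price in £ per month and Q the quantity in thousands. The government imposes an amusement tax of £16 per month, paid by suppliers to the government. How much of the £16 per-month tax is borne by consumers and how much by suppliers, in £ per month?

Inverting to Q(P) form: Qd = 477 − 4P; Qs = P + 137.
Without the tax, 477 − 4P = P + 137 gives 5P = 340, so P* = £68 and Q* = 205.
With the tax collected from suppliers, supply shifts: Qs = (P − 16) + 137.
New equilibrium: consumers pay £71.2, suppliers receive £55.2, Q = 192.2. (Wedge: Pb − Ps = 16.)
Burden on consumers: £3.2; on suppliers: £12.8. (They sum to £16.)

Consumers bear £3.2 per month; suppliers bear £12.8 per month.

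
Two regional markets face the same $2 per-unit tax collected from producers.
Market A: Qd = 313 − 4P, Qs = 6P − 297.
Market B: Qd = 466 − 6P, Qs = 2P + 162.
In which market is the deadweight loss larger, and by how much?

Market A, by $1.8.

Market A: pre-tax P* = $61, Q* = 69; post-tax Q = 64.2; deadweight loss = $4.8.
Market B: pre-tax P* = $38, Q* = 238; post-tax Q = 235; deadweight loss = $3.
Difference: $4.8 vs $3 → market A is larger by $1.8.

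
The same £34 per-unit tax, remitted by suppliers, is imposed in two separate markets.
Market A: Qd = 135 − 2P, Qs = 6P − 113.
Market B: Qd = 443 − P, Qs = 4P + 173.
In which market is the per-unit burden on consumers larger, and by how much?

Market B, by £1.7.

Market A: pre-tax P* = £31, Q* = 73; post-tax Q = 22; per-unit burden on consumers = £25.5.
Market B: pre-tax P* = £54, Q* = 389; post-tax Q = 361.8; per-unit burden on consumers = £27.2.
Difference: £25.5 vs £27.2 → market B is larger by £1.7.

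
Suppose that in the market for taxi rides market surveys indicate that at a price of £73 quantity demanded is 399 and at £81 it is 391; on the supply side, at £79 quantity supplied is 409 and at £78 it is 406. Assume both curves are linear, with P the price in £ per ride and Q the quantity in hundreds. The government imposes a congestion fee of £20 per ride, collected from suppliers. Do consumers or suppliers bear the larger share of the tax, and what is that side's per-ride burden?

Demand slope: (391 − 399)/(81 − 73) = -1, so Qd = 472 − P.
Supply slope: (406 − 409)/(78 − 79) = 3, so Qs = 3P + 172.
Before the tax: set 472 − P = 3P + 172 → P* = £75, Q* = 397.
With the tax collected from suppliers, supply shifts: Qs = 3(P − 20) + 172.
Solving gives Q = 382 with consumers paying £90 and suppliers receiving £70 (the £20 wedge).
Per-ride burden: consumers £15, suppliers £5.
Consumers take the larger share because demand is less price-elastic here (demand slope 1 vs supply slope 3).
The less price-elastic side of the market bears the larger share of a per-unit tax.

Consumers bear the larger share: £15 per ride.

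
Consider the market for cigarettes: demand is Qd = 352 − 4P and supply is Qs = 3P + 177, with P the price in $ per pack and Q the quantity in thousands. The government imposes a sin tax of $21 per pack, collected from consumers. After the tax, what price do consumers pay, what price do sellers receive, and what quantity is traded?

Before the tax: set 352 − 4P = 3P + 177 → P* = $25, Q* = 252.
With the tax collected from consumers, demand (in seller-price terms) shifts: Qd = 352 − 4(P + 21).
Solving gives Q = 216 with consumers paying $34 and sellers receiving $13 (the $21 wedge).

Consumers pay $34; sellers receive $13; quantity = 216.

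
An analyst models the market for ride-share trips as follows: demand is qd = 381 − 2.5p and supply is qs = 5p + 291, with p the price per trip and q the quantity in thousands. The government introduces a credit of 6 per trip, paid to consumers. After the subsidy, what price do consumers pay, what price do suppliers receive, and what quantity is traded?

Before the subsidy: set 381 − 2.5p = 5p + 291 → p* = 12, q* = 351.
With a per-unit subsidy paid to consumers, each effectively pays p − 6, so demand becomes qd = 381 − 2.5(p − 6).
New equilibrium: consumers pay 8, suppliers receive 14, q = 361. (Wedge: pb − ps = −6.)

Consumers pay 8; suppliers receive 14; quantity = 361.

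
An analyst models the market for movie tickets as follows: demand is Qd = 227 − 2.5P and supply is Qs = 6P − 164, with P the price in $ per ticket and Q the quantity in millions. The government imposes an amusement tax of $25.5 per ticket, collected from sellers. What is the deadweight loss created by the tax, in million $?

Deadweight loss = $573.75 million.

Before the tax: set 227 − 2.5P = 6P − 164 → P* = $46, Q* = 112.
With the tax collected from sellers, supply shifts: Qs = 6(P − 25.5) − 164.
Solving gives Q = 67 with buyers paying $64 and sellers receiving $38.5 (the $25.5 wedge).
Quantity falls by |ΔQ| = |112 − 67| = 45.
DWL = ½ · t · |ΔQ| = ½ · 25.5 · 45 = $573.75.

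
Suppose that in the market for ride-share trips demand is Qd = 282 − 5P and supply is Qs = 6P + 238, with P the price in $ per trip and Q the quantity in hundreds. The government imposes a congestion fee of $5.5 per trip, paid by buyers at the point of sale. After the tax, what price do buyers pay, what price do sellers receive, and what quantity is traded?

Without the tax, 282 − 5P = 6P + 238 gives 11P = 44, so P* = $4 and Q* = 262.
With the tax collected from buyers, demand (in seller-price terms) shifts: Qd = 282 − 5(P + 5.5).
New equilibrium: buyers pay $7, sellers receive $1.5, Q = 247. (Wedge: Pb − Ps = 5.5.)
The less price-elastic side of the market bears the larger share of a per-unit tax.

Buyers pay $7; sellers receive $1.5; quantity = 247.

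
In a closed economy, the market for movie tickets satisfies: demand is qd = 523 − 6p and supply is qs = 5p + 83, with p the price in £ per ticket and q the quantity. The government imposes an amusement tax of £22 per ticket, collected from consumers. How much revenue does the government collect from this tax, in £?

Tax revenue = £4906.

Before the tax: set 523 − 6p = 5p + 83 → p* = £40, q* = 283.
With the tax collected from consumers, demand (in seller-price terms) shifts: qd = 523 − 6(p + 22).
New equilibrium: consumers pay £50, suppliers receive £28, q = 223. (Wedge: pb − ps = 22.)
Revenue = t · Q = 22 · 223 = £4906.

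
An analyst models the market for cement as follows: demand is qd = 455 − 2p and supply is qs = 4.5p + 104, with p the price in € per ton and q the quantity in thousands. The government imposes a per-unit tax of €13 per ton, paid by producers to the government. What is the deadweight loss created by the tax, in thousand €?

Without the tax, 455 − 2p = 4.5p + 104 gives 6.5p = 351, so p* = €54 and q* = 347.
With the tax collected from producers, supply shifts: qs = 4.5(p − 13) + 104.
Solving gives q = 329 with buyers paying €63 and producers receiving €50 (the €13 wedge).
Quantity falls by |ΔQ| = |347 − 329| = 18.
DWL = ½ · t · |ΔQ| = ½ · 13 · 18 = €117.

Deadweight loss = €117 thousand.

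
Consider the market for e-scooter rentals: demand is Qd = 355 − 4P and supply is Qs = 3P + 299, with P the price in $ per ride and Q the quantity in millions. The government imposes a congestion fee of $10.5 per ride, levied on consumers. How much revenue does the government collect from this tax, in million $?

Before the tax: set 355 − 4P = 3P + 299 → P* = $8, Q* = 323.
With the tax collected from consumers, demand (in seller-price terms) shifts: Qd = 355 − 4(P + 10.5).
Solving gives Q = 305 with consumers paying $12.5 and sellers receiving $2 (the $10.5 wedge).
Revenue = t · Q = 10.5 · 305 = $3202.5.

Tax revenue = $3202.5 million.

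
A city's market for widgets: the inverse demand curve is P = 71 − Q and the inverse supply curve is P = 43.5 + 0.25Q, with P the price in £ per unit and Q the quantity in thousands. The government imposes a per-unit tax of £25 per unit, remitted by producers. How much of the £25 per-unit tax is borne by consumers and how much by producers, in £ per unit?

Rewrite in direct form: Qd = 71 − P and Qs = 4P − 174.
Before the tax: set 71 − P = 4P − 174 → P* = £49, Q* = 22.
With the tax collected from producers, supply shifts: Qs = 4(P − 25) − 174.
Solving gives Q = 2 with consumers paying £69 and producers receiving £44 (the £25 wedge).
Burden on consumers: £20; on producers: £5. (They sum to £25.)
The less price-elastic side of the market bears the larger share of a per-unit tax.

Consumers bear £20 per unit; producers bear £5 per unit.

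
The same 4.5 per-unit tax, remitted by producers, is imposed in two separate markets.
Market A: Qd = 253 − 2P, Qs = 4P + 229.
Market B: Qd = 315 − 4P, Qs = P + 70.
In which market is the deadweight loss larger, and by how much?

Market A: pre-tax P* = 4, Q* = 245; post-tax Q = 239; deadweight loss = 13.5.
Market B: pre-tax P* = 49, Q* = 119; post-tax Q = 115.4; deadweight loss = 8.1.
Difference: 13.5 vs 8.1 → market A is larger by 5.4.

Market A, by 5.4.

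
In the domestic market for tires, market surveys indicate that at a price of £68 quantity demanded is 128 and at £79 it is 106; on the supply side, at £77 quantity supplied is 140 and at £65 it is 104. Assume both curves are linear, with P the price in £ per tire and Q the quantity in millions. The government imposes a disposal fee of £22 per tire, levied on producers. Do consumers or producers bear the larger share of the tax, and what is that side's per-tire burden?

Consumers bear the larger share: £13.2 per tire.

Demand slope: (106 − 128)/(79 − 68) = -2, so Qd = 264 − 2P.
Supply slope: (104 − 140)/(65 − 77) = 3, so Qs = 3P − 91.
Without the tax, 264 − 2P = 3P − 91 gives 5P = 355, so P* = £71 and Q* = 122.
With the tax collected from producers, supply shifts: Qs = 3(P − 22) − 91.
New equilibrium: consumers pay £84.2, producers receive £62.2, Q = 95.6. (Wedge: Pb − Ps = 22.)
Per-tire burden: consumers £13.2, producers £8.8.
Consumers take the larger share because demand is less price-elastic here (demand slope 2 vs supply slope 3).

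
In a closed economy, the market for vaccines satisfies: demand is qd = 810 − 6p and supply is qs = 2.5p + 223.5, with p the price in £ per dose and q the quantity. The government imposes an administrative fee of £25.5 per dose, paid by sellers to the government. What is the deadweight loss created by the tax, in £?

Without the tax, 810 − 6p = 2.5p + 223.5 gives 8.5p = 586.5, so p* = £69 and q* = 396.
With the tax collected from sellers, supply shifts: qs = 2.5(p − 25.5) + 223.5.
Solving gives q = 351 with buyers paying £76.5 and sellers receiving £51 (the £25.5 wedge).
Quantity falls by |ΔQ| = |396 − 351| = 45.
DWL = ½ · t · |ΔQ| = ½ · 25.5 · 45 = £573.75.

Deadweight loss = £573.75.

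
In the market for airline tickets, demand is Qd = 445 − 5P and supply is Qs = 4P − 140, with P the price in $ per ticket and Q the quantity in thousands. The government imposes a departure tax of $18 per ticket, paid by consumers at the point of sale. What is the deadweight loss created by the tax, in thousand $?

Deadweight loss = $360 thousand.

Without the tax, 445 − 5P = 4P − 140 gives 9P = 585, so P* = $65 and Q* = 120.
With the tax collected from consumers, demand (in seller-price terms) shifts: Qd = 445 − 5(P + 18).
New equilibrium: consumers pay $73, producers receive $55, Q = 80. (Wedge: Pb − Ps = 18.)
Quantity falls by |ΔQ| = |120 − 80| = 40.
DWL = ½ · t · |ΔQ| = ½ · 18 · 40 = $360.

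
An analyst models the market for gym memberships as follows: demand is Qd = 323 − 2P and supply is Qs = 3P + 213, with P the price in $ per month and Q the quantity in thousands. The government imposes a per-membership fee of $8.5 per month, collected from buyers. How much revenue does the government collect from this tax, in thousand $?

Before the tax: set 323 − 2P = 3P + 213 → P* = $22, Q* = 279.
With the tax collected from buyers, demand (in seller-price terms) shifts: Qd = 323 − 2(P + 8.5).
New equilibrium: buyers pay $27.1, sellers receive $18.6, Q = 268.8. (Wedge: Pb − Ps = 8.5.)
Revenue = t · Q = 8.5 · 268.8 = $2284.8.

Tax revenue = $2284.8 thousand.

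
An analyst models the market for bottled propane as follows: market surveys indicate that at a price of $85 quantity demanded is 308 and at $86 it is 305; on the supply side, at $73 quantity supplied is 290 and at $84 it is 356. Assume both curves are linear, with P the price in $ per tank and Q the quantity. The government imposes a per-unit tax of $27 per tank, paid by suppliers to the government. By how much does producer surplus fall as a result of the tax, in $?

Demand slope: (305 − 308)/(86 − 85) = -3, so Qd = 563 − 3P.
Supply slope: (356 − 290)/(84 − 73) = 6, so Qs = 6P − 148.
Without the tax, 563 − 3P = 6P − 148 gives 9P = 711, so P* = $79 and Q* = 326.
With the tax collected from suppliers, supply shifts: Qs = 6(P − 27) − 148.
New equilibrium: buyers pay $97, suppliers receive $70, Q = 272. (Wedge: Pb − Ps = 27.)
ΔPS is the trapezoid between Q = 272 and Q = 326 of height $9: ½ · (326 + 272) · 9 = $2691.

Producer surplus falls by $2691.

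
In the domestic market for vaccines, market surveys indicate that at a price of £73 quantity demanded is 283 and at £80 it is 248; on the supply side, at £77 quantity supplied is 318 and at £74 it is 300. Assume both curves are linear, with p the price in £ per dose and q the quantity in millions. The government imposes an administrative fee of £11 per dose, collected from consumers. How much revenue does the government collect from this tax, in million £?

Tax revenue = £2838 million.

Demand slope: (248 − 283)/(80 − 73) = -5, so qd = 648 − 5p.
Supply slope: (300 − 318)/(74 − 77) = 6, so qs = 6p − 144.
Without the tax, 648 − 5p = 6p − 144 gives 11p = 792, so p* = £72 and q* = 288.
With the tax collected from consumers, demand (in seller-price terms) shifts: qd = 648 − 5(p + 11).
Solving gives q = 258 with consumers paying £78 and sellers receiving £67 (the £11 wedge).
Revenue = t · Q = 11 · 258 = £2838.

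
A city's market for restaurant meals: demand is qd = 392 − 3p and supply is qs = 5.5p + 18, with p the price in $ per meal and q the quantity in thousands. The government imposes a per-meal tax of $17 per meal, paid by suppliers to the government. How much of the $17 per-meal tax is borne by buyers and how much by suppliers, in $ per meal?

Buyers bear $11 per meal; suppliers bear $6 per meal.

Before the tax: set 392 − 3p = 5.5p + 18 → p* = $44, q* = 260.
With the tax collected from suppliers, supply shifts: qs = 5.5(p − 17) + 18.
New equilibrium: buyers pay $55, suppliers receive $38, q = 227. (Wedge: pb − ps = 17.)
Burden on buyers: $11; on suppliers: $6. (They sum to $17.)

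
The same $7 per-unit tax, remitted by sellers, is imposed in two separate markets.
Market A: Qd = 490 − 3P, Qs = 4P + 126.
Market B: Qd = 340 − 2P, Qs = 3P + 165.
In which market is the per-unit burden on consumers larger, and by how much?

Market B, by $0.2.

Market A: pre-tax P* = $52, Q* = 334; post-tax Q = 322; per-unit burden on consumers = $4.
Market B: pre-tax P* = $35, Q* = 270; post-tax Q = 261.6; per-unit burden on consumers = $4.2.
Difference: $4 vs $4.2 → market B is larger by $0.2.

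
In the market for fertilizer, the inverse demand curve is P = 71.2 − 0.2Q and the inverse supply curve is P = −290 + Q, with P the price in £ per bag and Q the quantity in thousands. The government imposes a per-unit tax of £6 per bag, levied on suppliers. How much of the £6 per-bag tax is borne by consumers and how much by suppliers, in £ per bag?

Rewrite in direct form: Qd = 356 − 5P and Qs = P + 290.
Without the tax, 356 − 5P = P + 290 gives 6P = 66, so P* = £11 and Q* = 301.
With the tax collected from suppliers, supply shifts: Qs = (P − 6) + 290.
Solving gives Q = 296 with consumers paying £12 and suppliers receiving £6 (the £6 wedge).
Burden on consumers: £1; on suppliers: £5. (They sum to £6.)
The less price-elastic side of the market bears the larger share of a per-unit tax.

Consumers bear £1 per bag; suppliers bear £5 per bag.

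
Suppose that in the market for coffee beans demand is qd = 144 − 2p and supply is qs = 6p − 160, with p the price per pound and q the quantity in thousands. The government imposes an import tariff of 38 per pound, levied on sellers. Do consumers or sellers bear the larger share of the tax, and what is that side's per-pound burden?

Consumers bear the larger share: 28.5 per pound.

Before the tax: set 144 − 2p = 6p − 160 → p* = 38, q* = 68.
With the tax collected from sellers, supply shifts: qs = 6(p − 38) − 160.
Solving gives q = 11 with consumers paying 66.5 and sellers receiving 28.5 (the 38 wedge).
Per-pound burden: consumers 28.5, sellers 9.5.
Consumers take the larger share because demand is less price-elastic here (demand slope 2 vs supply slope 6).
The less price-elastic side of the market bears the larger share of a per-unit tax.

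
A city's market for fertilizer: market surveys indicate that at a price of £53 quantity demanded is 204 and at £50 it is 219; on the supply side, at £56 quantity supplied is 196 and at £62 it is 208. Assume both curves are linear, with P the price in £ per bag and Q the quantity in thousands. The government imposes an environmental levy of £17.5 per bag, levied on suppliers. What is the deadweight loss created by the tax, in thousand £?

Deadweight loss = £218.75 thousand.

Demand slope: (219 − 204)/(50 − 53) = -5, so Qd = 469 − 5P.
Supply slope: (208 − 196)/(62 − 56) = 2, so Qs = 2P + 84.
Before the tax: set 469 − 5P = 2P + 84 → P* = £55, Q* = 194.
With the tax collected from suppliers, supply shifts: Qs = 2(P − 17.5) + 84.
Solving gives Q = 169 with buyers paying £60 and suppliers receiving £42.5 (the £17.5 wedge).
Quantity falls by |ΔQ| = |194 − 169| = 25.
DWL = ½ · t · |ΔQ| = ½ · 17.5 · 25 = £218.75.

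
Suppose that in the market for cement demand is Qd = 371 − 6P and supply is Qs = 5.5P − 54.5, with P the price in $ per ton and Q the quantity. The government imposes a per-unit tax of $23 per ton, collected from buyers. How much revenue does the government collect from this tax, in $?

Tax revenue = $1909.

Without the tax, 371 − 6P = 5.5P − 54.5 gives 11.5P = 425.5, so P* = $37 and Q* = 149.
With the tax collected from buyers, demand (in seller-price terms) shifts: Qd = 371 − 6(P + 23).
Solving gives Q = 83 with buyers paying $48 and sellers receiving $25 (the $23 wedge).
Revenue = t · Q = 23 · 83 = $1909.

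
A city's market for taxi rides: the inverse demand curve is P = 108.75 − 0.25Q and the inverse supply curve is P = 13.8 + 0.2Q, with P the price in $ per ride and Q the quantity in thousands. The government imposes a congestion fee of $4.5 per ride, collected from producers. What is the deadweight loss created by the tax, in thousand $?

Deadweight loss = $22.5 thousand.

Rewrite in direct form: Qd = 435 − 4P and Qs = 5P − 69.
Before the tax: set 435 − 4P = 5P − 69 → P* = $56, Q* = 211.
With the tax collected from producers, supply shifts: Qs = 5(P − 4.5) − 69.
Solving gives Q = 201 with consumers paying $58.5 and producers receiving $54 (the $4.5 wedge).
Quantity falls by |ΔQ| = |211 − 201| = 10.
DWL = ½ · t · |ΔQ| = ½ · 4.5 · 10 = $22.5.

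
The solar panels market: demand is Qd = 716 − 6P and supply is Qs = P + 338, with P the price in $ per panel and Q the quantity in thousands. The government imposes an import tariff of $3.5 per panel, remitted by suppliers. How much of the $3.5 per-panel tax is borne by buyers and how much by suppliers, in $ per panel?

Buyers bear $0.5 per panel; suppliers bear $3 per panel.

Before the tax: set 716 − 6P = P + 338 → P* = $54, Q* = 392.
With the tax collected from suppliers, supply shifts: Qs = (P − 3.5) + 338.
New equilibrium: buyers pay $54.5, suppliers receive $51, Q = 389. (Wedge: Pb − Ps = 3.5.)
Burden on buyers: $0.5; on suppliers: $3. (They sum to $3.5.)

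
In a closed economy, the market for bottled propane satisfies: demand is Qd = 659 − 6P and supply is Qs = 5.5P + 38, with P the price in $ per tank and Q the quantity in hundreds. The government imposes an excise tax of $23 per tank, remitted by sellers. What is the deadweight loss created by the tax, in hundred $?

Without the tax, 659 − 6P = 5.5P + 38 gives 11.5P = 621, so P* = $54 and Q* = 335.
With the tax collected from sellers, supply shifts: Qs = 5.5(P − 23) + 38.
Solving gives Q = 269 with consumers paying $65 and sellers receiving $42 (the $23 wedge).
Quantity falls by |ΔQ| = |335 − 269| = 66.
DWL = ½ · t · |ΔQ| = ½ · 23 · 66 = $759.

Deadweight loss = $759 hundred.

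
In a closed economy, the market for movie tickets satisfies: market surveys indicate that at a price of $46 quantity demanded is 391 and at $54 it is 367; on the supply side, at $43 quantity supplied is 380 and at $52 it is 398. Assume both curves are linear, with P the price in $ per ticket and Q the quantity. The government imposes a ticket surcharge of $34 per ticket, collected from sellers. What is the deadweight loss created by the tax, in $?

Deadweight loss = $693.6.

Demand slope: (367 − 391)/(54 − 46) = -3, so Qd = 529 − 3P.
Supply slope: (398 − 380)/(52 − 43) = 2, so Qs = 2P + 294.
Without the tax, 529 − 3P = 2P + 294 gives 5P = 235, so P* = $47 and Q* = 388.
With the tax collected from sellers, supply shifts: Qs = 2(P − 34) + 294.
New equilibrium: consumers pay $60.6, sellers receive $26.6, Q = 347.2. (Wedge: Pb − Ps = 34.)
Quantity falls by |ΔQ| = |388 − 347.2| = 40.8.
DWL = ½ · t · |ΔQ| = ½ · 34 · 40.8 = $693.6.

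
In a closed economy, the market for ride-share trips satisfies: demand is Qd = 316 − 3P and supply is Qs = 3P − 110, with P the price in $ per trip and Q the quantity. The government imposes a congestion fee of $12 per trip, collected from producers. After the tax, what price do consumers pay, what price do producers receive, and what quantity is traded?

Before the tax: set 316 − 3P = 3P − 110 → P* = $71, Q* = 103.
With the tax collected from producers, supply shifts: Qs = 3(P − 12) − 110.
New equilibrium: consumers pay $77, producers receive $65, Q = 85. (Wedge: Pb − Ps = 12.)
The less price-elastic side of the market bears the larger share of a per-unit tax.

Consumers pay $77; producers receive $65; quantity = 85.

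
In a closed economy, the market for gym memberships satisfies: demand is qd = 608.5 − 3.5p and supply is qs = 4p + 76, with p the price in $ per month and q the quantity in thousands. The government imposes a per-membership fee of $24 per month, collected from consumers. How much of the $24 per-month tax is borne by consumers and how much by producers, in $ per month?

Before the tax: set 608.5 − 3.5p = 4p + 76 → p* = $71, q* = 360.
With the tax collected from consumers, demand (in seller-price terms) shifts: qd = 608.5 − 3.5(p + 24).
New equilibrium: consumers pay $83.8, producers receive $59.8, q = 315.2. (Wedge: pb − ps = 24.)
Burden on consumers: $12.8; on producers: $11.2. (They sum to $24.)

Consumers bear $12.8 per month; producers bear $11.2 per month.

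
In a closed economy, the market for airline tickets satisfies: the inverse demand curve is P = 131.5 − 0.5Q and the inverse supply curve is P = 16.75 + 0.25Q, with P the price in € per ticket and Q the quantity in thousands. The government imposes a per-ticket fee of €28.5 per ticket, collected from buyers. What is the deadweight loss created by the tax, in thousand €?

Inverting to Q(P) form: Qd = 263 − 2P; Qs = 4P − 67.
Without the tax, 263 − 2P = 4P − 67 gives 6P = 330, so P* = €55 and Q* = 153.
With the tax collected from buyers, demand (in seller-price terms) shifts: Qd = 263 − 2(P + 28.5).
Solving gives Q = 115 with buyers paying €74 and producers receiving €45.5 (the €28.5 wedge).
Quantity falls by |ΔQ| = |153 − 115| = 38.
DWL = ½ · t · |ΔQ| = ½ · 28.5 · 38 = €541.5.

Deadweight loss = €541.5 thousand.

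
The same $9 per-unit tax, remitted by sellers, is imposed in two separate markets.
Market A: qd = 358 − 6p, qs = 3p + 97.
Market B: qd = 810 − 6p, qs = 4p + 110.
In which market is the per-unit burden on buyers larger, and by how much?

Market B, by $0.6.

Market A: pre-tax p* = $29, q* = 184; post-tax q = 166; per-unit burden on buyers = $3.
Market B: pre-tax p* = $70, q* = 390; post-tax q = 368.4; per-unit burden on buyers = $3.6.
Difference: $3 vs $3.6 → market B is larger by $0.6.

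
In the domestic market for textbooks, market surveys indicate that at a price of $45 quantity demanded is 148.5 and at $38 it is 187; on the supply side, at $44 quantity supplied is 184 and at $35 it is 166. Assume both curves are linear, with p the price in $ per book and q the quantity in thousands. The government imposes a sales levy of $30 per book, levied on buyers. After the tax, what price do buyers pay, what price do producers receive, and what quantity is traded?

Demand slope: (187 − 148.5)/(38 − 45) = -5.5, so qd = 396 − 5.5p.
Supply slope: (166 − 184)/(35 − 44) = 2, so qs = 2p + 96.
Before the tax: set 396 − 5.5p = 2p + 96 → p* = $40, q* = 176.
With the tax collected from buyers, demand (in seller-price terms) shifts: qd = 396 − 5.5(p + 30).
Solving gives q = 132 with buyers paying $48 and producers receiving $18 (the $30 wedge).

Buyers pay $48; producers receive $18; quantity = 132.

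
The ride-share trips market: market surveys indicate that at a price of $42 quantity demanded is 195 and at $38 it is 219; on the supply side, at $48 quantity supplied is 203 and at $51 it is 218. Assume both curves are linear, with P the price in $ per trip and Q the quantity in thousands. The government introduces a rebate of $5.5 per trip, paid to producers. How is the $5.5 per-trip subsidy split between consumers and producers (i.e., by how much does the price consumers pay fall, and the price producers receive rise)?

Demand slope: (219 − 195)/(38 − 42) = -6, so Qd = 447 − 6P.
Supply slope: (218 − 203)/(51 − 48) = 5, so Qs = 5P − 37.
Before the subsidy: set 447 − 6P = 5P − 37 → P* = $44, Q* = 183.
With a per-unit subsidy paid to producers, each receives P + 5.5 per unit sold, so supply becomes Qs = 5(P + 5.5) − 37.
Solving gives Q = 198 with consumers paying $41.5 and producers receiving $47 (the $5.5 wedge).
Gain to consumers: $2.5; to producers: $3. (They sum to $5.5.)

Consumers gain $2.5 per trip; producers gain $3 per trip.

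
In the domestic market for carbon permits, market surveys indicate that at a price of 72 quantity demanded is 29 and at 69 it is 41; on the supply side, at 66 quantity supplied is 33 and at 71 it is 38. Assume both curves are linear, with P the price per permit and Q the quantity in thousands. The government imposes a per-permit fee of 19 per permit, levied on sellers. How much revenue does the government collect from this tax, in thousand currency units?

Tax revenue = 414.2 thousand.

Demand slope: (41 − 29)/(69 − 72) = -4, so Qd = 317 − 4P.
Supply slope: (38 − 33)/(71 − 66) = 1, so Qs = P − 33.
Before the tax: set 317 − 4P = P − 33 → P* = 70, Q* = 37.
With the tax collected from sellers, supply shifts: Qs = (P − 19) − 33.
New equilibrium: buyers pay 73.8, sellers receive 54.8, Q = 21.8. (Wedge: Pb − Ps = 19.)
Revenue = t · Q = 19 · 21.8 = 414.2.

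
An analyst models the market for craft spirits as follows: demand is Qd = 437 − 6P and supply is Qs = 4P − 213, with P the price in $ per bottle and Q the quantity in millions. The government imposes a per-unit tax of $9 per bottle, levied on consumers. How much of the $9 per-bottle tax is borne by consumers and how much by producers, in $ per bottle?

Before the tax: set 437 − 6P = 4P − 213 → P* = $65, Q* = 47.
With the tax collected from consumers, demand (in seller-price terms) shifts: Qd = 437 − 6(P + 9).
Solving gives Q = 25.4 with consumers paying $68.6 and producers receiving $59.6 (the $9 wedge).
Burden on consumers: $3.6; on producers: $5.4. (They sum to $9.)
The less price-elastic side of the market bears the larger share of a per-unit tax.

Consumers bear $3.6 per bottle; producers bear $5.4 per bottle.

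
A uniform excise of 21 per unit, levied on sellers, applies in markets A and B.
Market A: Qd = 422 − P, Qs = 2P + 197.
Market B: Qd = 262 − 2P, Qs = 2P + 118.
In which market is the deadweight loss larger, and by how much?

Market A: pre-tax P* = 75, Q* = 347; post-tax Q = 333; deadweight loss = 147.
Market B: pre-tax P* = 36, Q* = 190; post-tax Q = 169; deadweight loss = 220.5.
Difference: 147 vs 220.5 → market B is larger by 73.5.

Market B, by 73.5.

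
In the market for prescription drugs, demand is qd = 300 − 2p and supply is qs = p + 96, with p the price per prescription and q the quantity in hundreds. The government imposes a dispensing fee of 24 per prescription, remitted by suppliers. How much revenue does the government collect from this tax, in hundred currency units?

Tax revenue = 3552 hundred.

Before the tax: set 300 − 2p = p + 96 → p* = 68, q* = 164.
With the tax collected from suppliers, supply shifts: qs = (p − 24) + 96.
Solving gives q = 148 with buyers paying 76 and suppliers receiving 52 (the 24 wedge).
Revenue = t · Q = 24 · 148 = 3552.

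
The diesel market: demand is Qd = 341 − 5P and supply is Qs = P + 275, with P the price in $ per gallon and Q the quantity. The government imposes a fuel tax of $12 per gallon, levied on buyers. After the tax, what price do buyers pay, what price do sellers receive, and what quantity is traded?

Without the tax, 341 − 5P = P + 275 gives 6P = 66, so P* = $11 and Q* = 286.
With the tax collected from buyers, demand (in seller-price terms) shifts: Qd = 341 − 5(P + 12).
Solving gives Q = 276 with buyers paying $13 and sellers receiving $1 (the $12 wedge).
The less price-elastic side of the market bears the larger share of a per-unit tax.

Buyers pay $13; sellers receive $1; quantity = 276.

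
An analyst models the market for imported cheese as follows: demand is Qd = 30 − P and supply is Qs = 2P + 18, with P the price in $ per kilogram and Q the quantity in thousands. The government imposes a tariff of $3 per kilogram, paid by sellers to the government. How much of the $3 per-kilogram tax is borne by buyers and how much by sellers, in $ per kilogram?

Before the tax: set 30 − P = 2P + 18 → P* = $4, Q* = 26.
With the tax collected from sellers, supply shifts: Qs = 2(P − 3) + 18.
Solving gives Q = 24 with buyers paying $6 and sellers receiving $3 (the $3 wedge).
Burden on buyers: $2; on sellers: $1. (They sum to $3.)
The less price-elastic side of the market bears the larger share of a per-unit tax.

Buyers bear $2 per kilogram; sellers bear $1 per kilogram.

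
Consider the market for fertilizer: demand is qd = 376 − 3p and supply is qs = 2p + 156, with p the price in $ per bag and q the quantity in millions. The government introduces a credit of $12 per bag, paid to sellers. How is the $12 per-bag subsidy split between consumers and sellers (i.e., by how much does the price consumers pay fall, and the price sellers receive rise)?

Consumers gain $4.8 per bag; sellers gain $7.2 per bag.

Before the subsidy: set 376 − 3p = 2p + 156 → p* = $44, q* = 244.
With a per-unit subsidy paid to sellers, each receives p + 12 per unit sold, so supply becomes qs = 2(p + 12) + 156.
Solving gives q = 258.4 with consumers paying $39.2 and sellers receiving $51.2 (the $12 wedge).
Gain to consumers: $4.8; to sellers: $7.2. (They sum to $12.)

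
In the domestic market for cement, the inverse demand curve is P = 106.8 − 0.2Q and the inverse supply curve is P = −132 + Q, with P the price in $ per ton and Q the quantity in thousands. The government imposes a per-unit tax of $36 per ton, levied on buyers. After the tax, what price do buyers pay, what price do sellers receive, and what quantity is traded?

Buyers pay $73; sellers receive $37; quantity = 169.

Inverting to Q(P) form: Qd = 534 − 5P; Qs = P + 132.
Before the tax: set 534 − 5P = P + 132 → P* = $67, Q* = 199.
With the tax collected from buyers, demand (in seller-price terms) shifts: Qd = 534 − 5(P + 36).
Solving gives Q = 169 with buyers paying $73 and sellers receiving $37 (the $36 wedge).
The less price-elastic side of the market bears the larger share of a per-unit tax.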